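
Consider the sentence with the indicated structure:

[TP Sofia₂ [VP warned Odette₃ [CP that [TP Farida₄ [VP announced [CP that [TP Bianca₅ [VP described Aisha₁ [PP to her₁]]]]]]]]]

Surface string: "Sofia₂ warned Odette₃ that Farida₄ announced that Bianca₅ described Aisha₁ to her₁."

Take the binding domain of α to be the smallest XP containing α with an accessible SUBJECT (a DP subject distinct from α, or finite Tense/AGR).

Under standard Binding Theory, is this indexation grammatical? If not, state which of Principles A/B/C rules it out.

Principle B

The two coindexed NPs are *Aisha₁* and *her₁*.
*her₁* is a pronoun. Its binding domain is the embedded TP, whose subject is Bianca₅.
*Aisha₁* c-commands it within that domain and carries the same index.
The pronoun is locally bound → Principle B violation.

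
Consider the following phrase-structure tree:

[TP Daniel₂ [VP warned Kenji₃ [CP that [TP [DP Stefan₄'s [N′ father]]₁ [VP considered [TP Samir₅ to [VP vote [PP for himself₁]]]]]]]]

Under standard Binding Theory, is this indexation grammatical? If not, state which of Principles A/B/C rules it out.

The two coindexed NPs are *[Stefan₄'s father]₁* and *himself₁*.
*himself₁* is an anaphor. Principle A requires it to be bound within its binding domain — the embedded TP, whose subject is Samir₅.
Within that domain it is c-commanded by *Samir₅*, which does not share its index.
*[Stefan₄'s father]₁* does c-command the anaphor, but from outside its binding domain.
The anaphor is unbound in its domain → Principle A violation.

Principle A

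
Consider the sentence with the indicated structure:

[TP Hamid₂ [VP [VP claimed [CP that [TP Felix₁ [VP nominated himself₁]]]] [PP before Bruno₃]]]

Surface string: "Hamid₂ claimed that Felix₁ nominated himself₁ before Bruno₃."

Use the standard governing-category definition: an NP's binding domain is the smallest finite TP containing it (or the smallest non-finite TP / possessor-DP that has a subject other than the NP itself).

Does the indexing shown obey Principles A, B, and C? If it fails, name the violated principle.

grammatical

The two coindexed NPs are *Felix₁* and *himself₁*.
*himself₁* is an anaphor; its binding domain is the embedded TP, whose subject is Felix₁. *Felix₁* c-commands it within that domain and shares its index, so Principle A is satisfied.
*Felix₁* is an R-expression; *himself₁* does not c-command it, and no other NP shares its index, so Principle C is satisfied.
All principles are respected.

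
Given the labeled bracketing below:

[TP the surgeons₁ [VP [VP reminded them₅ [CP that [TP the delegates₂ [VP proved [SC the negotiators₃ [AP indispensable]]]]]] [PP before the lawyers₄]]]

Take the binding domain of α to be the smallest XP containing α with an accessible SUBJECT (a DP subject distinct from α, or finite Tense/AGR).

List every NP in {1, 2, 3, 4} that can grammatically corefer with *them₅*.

*them* is a pronoun, so Principle B applies: it must be free in its binding domain.
Binding domain of *them₅*: the matrix TP, whose subject is the surgeons₁.
*the surgeons₁* c-commands the pronoun within its binding domain → coindexation would violate Principle B.
*the delegates₂*: the pronoun c-commands this R-expression → coindexation would violate Principle C on *the delegates₂*.
*the negotiators₃*: the pronoun c-commands this R-expression → coindexation would violate Principle C on *the negotiators₃*.
*the lawyers₄* and the pronoun do not c-command one another → neither Principle B nor Principle C is at stake; coindexation permitted.

{4}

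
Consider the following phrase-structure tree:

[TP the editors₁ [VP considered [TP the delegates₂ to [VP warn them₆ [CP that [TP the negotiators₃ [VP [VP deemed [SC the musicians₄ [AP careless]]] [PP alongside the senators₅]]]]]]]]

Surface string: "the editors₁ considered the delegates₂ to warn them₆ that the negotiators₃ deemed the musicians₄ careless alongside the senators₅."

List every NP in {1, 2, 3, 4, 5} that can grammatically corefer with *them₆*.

*them* is a pronoun, so Principle B applies: it must be free in its binding domain.
Binding domain of *them₆*: the embedded TP, whose subject is the delegates₂.
*the editors₁* c-commands the pronoun but from outside its binding domain, and is not c-commanded by it → coindexation permitted.
*the delegates₂* c-commands the pronoun within its binding domain → coindexation would violate Principle B.
*the negotiators₃*: the pronoun c-commands this R-expression → coindexation would violate Principle C on *the negotiators₃*.
*the musicians₄*: the pronoun c-commands this R-expression → coindexation would violate Principle C on *the musicians₄*.
*the senators₅*: the pronoun c-commands this R-expression → coindexation would violate Principle C on *the senators₅*.

{1}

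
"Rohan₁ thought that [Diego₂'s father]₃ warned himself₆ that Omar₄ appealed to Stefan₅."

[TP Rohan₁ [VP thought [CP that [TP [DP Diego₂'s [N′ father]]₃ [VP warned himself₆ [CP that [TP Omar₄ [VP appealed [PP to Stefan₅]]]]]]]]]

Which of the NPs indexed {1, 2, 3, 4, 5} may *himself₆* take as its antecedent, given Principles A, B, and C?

*himself* is an anaphor, so Principle A applies: it must be bound in its binding domain.
Binding domain of *himself₆*: the embedded TP, whose subject is [Diego₂'s father]₃.
*Rohan₁* c-commands the anaphor but is outside its binding domain → cannot satisfy Principle A.
*Diego₂* does not c-command the anaphor → cannot bind it.
*[Diego₂'s father]₃* c-commands the anaphor within its binding domain → licit binder.
*Omar₄* does not c-command the anaphor → cannot bind it.
*Stefan₅* does not c-command the anaphor → cannot bind it.

{3}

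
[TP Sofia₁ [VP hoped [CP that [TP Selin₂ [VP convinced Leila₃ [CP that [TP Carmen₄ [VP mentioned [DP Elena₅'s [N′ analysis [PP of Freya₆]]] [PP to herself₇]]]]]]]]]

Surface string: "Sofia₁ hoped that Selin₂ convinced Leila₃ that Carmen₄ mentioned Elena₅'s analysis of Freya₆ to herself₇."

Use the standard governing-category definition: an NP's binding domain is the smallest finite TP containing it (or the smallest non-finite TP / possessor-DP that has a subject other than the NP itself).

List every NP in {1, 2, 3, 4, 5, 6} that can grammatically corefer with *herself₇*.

*herself* is an anaphor, so Principle A applies: it must be bound in its binding domain.
Binding domain of *herself₇*: the embedded TP, whose subject is Carmen₄.
*Sofia₁* c-commands the anaphor but is outside its binding domain → cannot satisfy Principle A.
*Selin₂* c-commands the anaphor but is outside its binding domain → cannot satisfy Principle A.
*Leila₃* c-commands the anaphor but is outside its binding domain → cannot satisfy Principle A.
*Carmen₄* c-commands the anaphor within its binding domain → licit binder.
*Elena₅* does not c-command the anaphor → cannot bind it.
*Freya₆* does not c-command the anaphor → cannot bind it.

{4}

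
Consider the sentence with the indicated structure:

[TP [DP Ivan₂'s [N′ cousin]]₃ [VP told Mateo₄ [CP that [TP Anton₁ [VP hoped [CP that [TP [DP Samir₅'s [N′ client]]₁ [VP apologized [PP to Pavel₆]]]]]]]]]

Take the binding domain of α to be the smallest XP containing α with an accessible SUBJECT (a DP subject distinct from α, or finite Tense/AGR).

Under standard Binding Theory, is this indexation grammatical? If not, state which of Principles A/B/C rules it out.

The two coindexed NPs are *[Samir₅'s client]₁* and *Anton₁*.
*[Samir₅'s client]₁* is an R-expression. Principle C requires it to be free everywhere.
*Anton₁* c-commands it and carries the same index.
The R-expression is bound → Principle C violation.

Principle C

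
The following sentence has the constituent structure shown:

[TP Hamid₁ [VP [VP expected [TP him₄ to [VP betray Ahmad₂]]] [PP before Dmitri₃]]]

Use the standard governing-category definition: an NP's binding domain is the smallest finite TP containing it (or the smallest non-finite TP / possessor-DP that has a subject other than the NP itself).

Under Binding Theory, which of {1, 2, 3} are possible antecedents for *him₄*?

{3}

*him* is a pronoun, so Principle B applies: it must be free in its binding domain.
Binding domain of *him₄*: the matrix TP, whose subject is Hamid₁.
*Hamid₁* c-commands the pronoun within its binding domain → coindexation would violate Principle B.
*Ahmad₂*: the pronoun c-commands this R-expression → coindexation would violate Principle C on *Ahmad₂*.
*Dmitri₃* and the pronoun do not c-command one another → neither Principle B nor Principle C is at stake; coindexation permitted.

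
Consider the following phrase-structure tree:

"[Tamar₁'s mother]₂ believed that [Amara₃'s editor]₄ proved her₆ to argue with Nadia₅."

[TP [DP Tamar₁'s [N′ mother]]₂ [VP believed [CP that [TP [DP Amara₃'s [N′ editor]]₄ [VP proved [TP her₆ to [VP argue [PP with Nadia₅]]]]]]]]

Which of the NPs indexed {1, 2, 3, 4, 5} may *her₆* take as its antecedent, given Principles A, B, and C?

*her* is a pronoun, so Principle B applies: it must be free in its binding domain.
Binding domain of *her₆*: the embedded TP, whose subject is [Amara₃'s editor]₄.
*Tamar₁* and the pronoun do not c-command one another → neither Principle B nor Principle C is at stake; coindexation permitted.
*[Tamar₁'s mother]₂* c-commands the pronoun but from outside its binding domain, and is not c-commanded by it → coindexation permitted.
*Amara₃* and the pronoun do not c-command one another → neither Principle B nor Principle C is at stake; coindexation permitted.
*[Amara₃'s editor]₄* c-commands the pronoun within its binding domain → coindexation would violate Principle B.
*Nadia₅*: the pronoun c-commands this R-expression → coindexation would violate Principle C on *Nadia₅*.

{1, 2, 3}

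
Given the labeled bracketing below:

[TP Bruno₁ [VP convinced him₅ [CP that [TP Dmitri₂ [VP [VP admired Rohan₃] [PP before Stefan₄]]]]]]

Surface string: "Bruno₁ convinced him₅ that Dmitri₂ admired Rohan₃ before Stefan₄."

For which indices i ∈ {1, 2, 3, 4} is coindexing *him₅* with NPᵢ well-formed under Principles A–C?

none

*him* is a pronoun, so Principle B applies: it must be free in its binding domain.
Binding domain of *him₅*: the matrix TP, whose subject is Bruno₁.
*Bruno₁* c-commands the pronoun within its binding domain → coindexation would violate Principle B.
*Dmitri₂*: the pronoun c-commands this R-expression → coindexation would violate Principle C on *Dmitri₂*.
*Rohan₃*: the pronoun c-commands this R-expression → coindexation would violate Principle C on *Rohan₃*.
*Stefan₄*: the pronoun c-commands this R-expression → coindexation would violate Principle C on *Stefan₄*.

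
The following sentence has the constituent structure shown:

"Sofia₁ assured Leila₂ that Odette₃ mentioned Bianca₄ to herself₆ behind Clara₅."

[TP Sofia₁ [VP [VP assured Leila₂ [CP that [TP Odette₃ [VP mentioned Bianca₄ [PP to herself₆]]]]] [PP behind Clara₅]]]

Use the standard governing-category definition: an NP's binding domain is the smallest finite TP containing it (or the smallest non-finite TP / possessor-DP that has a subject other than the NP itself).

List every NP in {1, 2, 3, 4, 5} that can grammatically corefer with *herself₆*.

*herself* is an anaphor, so Principle A applies: it must be bound in its binding domain.
Binding domain of *herself₆*: the embedded TP, whose subject is Odette₃.
*Sofia₁* c-commands the anaphor but is outside its binding domain → cannot satisfy Principle A.
*Leila₂* c-commands the anaphor but is outside its binding domain → cannot satisfy Principle A.
*Odette₃* c-commands the anaphor within its binding domain → licit binder.
*Bianca₄* c-commands the anaphor within its binding domain → licit binder.
*Clara₅* does not c-command the anaphor → cannot bind it.

{3, 4}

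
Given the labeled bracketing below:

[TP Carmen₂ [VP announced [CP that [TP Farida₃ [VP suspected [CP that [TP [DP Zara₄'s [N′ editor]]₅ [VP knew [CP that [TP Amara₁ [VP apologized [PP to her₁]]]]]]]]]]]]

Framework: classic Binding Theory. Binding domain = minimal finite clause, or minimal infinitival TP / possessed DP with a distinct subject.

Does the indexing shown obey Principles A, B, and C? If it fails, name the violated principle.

Principle B

The two coindexed NPs are *Amara₁* and *her₁*.
*her₁* is a pronoun. Its binding domain is the embedded TP, whose subject is Amara₁.
*Amara₁* c-commands it within that domain and carries the same index.
The pronoun is locally bound → Principle B violation.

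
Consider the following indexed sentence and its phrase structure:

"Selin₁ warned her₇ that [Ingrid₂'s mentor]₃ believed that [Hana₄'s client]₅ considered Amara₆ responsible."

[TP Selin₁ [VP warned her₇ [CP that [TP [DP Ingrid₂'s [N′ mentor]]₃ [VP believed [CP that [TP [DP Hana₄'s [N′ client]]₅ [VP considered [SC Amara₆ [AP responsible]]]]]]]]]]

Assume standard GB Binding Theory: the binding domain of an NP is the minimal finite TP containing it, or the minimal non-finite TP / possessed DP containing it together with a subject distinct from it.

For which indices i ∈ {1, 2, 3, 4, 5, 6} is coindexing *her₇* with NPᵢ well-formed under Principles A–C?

none

*her* is a pronoun, so Principle B applies: it must be free in its binding domain.
Binding domain of *her₇*: the matrix TP, whose subject is Selin₁.
*Selin₁* c-commands the pronoun within its binding domain → coindexation would violate Principle B.
*Ingrid₂*: the pronoun c-commands this R-expression → coindexation would violate Principle C on *Ingrid₂*.
*[Ingrid₂'s mentor]₃*: the pronoun c-commands this R-expression → coindexation would violate Principle C on *[Ingrid₂'s mentor]₃*.
*Hana₄*: the pronoun c-commands this R-expression → coindexation would violate Principle C on *Hana₄*.
*[Hana₄'s client]₅*: the pronoun c-commands this R-expression → coindexation would violate Principle C on *[Hana₄'s client]₅*.
*Amara₆*: the pronoun c-commands this R-expression → coindexation would violate Principle C on *Amara₆*.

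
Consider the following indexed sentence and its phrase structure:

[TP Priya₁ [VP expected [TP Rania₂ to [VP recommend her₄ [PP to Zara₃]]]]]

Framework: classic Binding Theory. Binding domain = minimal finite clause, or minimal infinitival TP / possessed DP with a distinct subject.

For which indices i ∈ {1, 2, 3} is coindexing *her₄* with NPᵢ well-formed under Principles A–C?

{1}

*her* is a pronoun, so Principle B applies: it must be free in its binding domain.
Binding domain of *her₄*: the embedded TP, whose subject is Rania₂.
*Priya₁* c-commands the pronoun but from outside its binding domain, and is not c-commanded by it → coindexation permitted.
*Rania₂* c-commands the pronoun within its binding domain → coindexation would violate Principle B.
*Zara₃*: the pronoun c-commands this R-expression → coindexation would violate Principle C on *Zara₃*.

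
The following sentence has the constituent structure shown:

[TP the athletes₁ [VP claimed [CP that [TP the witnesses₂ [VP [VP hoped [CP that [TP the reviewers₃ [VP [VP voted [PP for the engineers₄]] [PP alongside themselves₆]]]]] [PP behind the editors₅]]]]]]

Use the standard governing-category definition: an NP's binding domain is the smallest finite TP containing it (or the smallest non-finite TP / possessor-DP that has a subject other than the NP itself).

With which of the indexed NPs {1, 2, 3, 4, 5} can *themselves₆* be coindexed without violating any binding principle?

*themselves* is an anaphor, so Principle A applies: it must be bound in its binding domain.
Binding domain of *themselves₆*: the embedded TP, whose subject is the reviewers₃.
*the athletes₁* c-commands the anaphor but is outside its binding domain → cannot satisfy Principle A.
*the witnesses₂* c-commands the anaphor but is outside its binding domain → cannot satisfy Principle A.
*the reviewers₃* c-commands the anaphor within its binding domain → licit binder.
*the engineers₄* does not c-command the anaphor → cannot bind it.
*the editors₅* does not c-command the anaphor → cannot bind it.

{3}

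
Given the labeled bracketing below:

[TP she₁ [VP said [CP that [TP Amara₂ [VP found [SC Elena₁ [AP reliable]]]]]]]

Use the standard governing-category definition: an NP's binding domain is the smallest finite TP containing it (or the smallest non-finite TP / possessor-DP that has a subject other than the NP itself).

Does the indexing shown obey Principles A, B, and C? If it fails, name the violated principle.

Principle C

The two coindexed NPs are *she₁* and *Elena₁*.
*Elena₁* is an R-expression. Principle C requires it to be free everywhere.
*she₁* c-commands it and carries the same index.
The R-expression is bound → Principle C violation.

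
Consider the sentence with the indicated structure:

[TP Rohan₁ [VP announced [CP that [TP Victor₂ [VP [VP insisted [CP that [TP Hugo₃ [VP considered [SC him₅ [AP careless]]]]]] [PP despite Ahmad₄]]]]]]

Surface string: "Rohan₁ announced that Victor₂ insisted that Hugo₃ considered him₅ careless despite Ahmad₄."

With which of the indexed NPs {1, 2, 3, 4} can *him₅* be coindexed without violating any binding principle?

*him* is a pronoun, so Principle B applies: it must be free in its binding domain.
Binding domain of *him₅*: the embedded TP, whose subject is Hugo₃.
*Rohan₁* c-commands the pronoun but from outside its binding domain, and is not c-commanded by it → coindexation permitted.
*Victor₂* c-commands the pronoun but from outside its binding domain, and is not c-commanded by it → coindexation permitted.
*Hugo₃* c-commands the pronoun within its binding domain → coindexation would violate Principle B.
*Ahmad₄* and the pronoun do not c-command one another → neither Principle B nor Principle C is at stake; coindexation permitted.

{1, 2, 4}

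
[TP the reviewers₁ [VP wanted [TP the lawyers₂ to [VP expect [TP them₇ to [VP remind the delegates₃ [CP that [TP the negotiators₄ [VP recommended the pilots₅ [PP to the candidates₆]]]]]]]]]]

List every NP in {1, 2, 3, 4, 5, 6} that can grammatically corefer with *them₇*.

{1}

*them* is a pronoun, so Principle B applies: it must be free in its binding domain.
Binding domain of *them₇*: the embedded TP, whose subject is the lawyers₂.
*the reviewers₁* c-commands the pronoun but from outside its binding domain, and is not c-commanded by it → coindexation permitted.
*the lawyers₂* c-commands the pronoun within its binding domain → coindexation would violate Principle B.
*the delegates₃*: the pronoun c-commands this R-expression → coindexation would violate Principle C on *the delegates₃*.
*the negotiators₄*: the pronoun c-commands this R-expression → coindexation would violate Principle C on *the negotiators₄*.
*the pilots₅*: the pronoun c-commands this R-expression → coindexation would violate Principle C on *the pilots₅*.
*the candidates₆*: the pronoun c-commands this R-expression → coindexation would violate Principle C on *the candidates₆*.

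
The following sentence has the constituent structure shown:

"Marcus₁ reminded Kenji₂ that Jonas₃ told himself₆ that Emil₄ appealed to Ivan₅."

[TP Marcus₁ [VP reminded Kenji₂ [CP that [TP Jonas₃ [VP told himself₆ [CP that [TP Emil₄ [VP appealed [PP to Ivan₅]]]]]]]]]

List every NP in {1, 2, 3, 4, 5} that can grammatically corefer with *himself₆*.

*himself* is an anaphor, so Principle A applies: it must be bound in its binding domain.
Binding domain of *himself₆*: the embedded TP, whose subject is Jonas₃.
*Marcus₁* c-commands the anaphor but is outside its binding domain → cannot satisfy Principle A.
*Kenji₂* c-commands the anaphor but is outside its binding domain → cannot satisfy Principle A.
*Jonas₃* c-commands the anaphor within its binding domain → licit binder.
*Emil₄* does not c-command the anaphor → cannot bind it.
*Ivan₅* does not c-command the anaphor → cannot bind it.

{3}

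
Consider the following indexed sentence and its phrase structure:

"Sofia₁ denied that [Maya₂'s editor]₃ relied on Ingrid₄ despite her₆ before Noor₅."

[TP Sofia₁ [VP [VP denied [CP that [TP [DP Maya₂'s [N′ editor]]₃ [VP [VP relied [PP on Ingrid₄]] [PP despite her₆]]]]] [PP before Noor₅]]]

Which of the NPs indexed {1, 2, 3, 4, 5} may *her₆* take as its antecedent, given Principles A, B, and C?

*her* is a pronoun, so Principle B applies: it must be free in its binding domain.
Binding domain of *her₆*: the embedded TP, whose subject is [Maya₂'s editor]₃.
*Sofia₁* c-commands the pronoun but from outside its binding domain, and is not c-commanded by it → coindexation permitted.
*Maya₂* and the pronoun do not c-command one another → neither Principle B nor Principle C is at stake; coindexation permitted.
*[Maya₂'s editor]₃* c-commands the pronoun within its binding domain → coindexation would violate Principle B.
*Ingrid₄* and the pronoun do not c-command one another → neither Principle B nor Principle C is at stake; coindexation permitted.
*Noor₅* and the pronoun do not c-command one another → neither Principle B nor Principle C is at stake; coindexation permitted.

{1, 2, 4, 5}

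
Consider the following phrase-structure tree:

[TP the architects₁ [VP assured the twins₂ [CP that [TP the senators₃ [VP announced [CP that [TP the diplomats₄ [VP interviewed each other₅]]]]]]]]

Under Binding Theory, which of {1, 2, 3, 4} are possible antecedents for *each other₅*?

*each other* is an anaphor, so Principle A applies: it must be bound in its binding domain.
Binding domain of *each other₅*: the embedded TP, whose subject is the diplomats₄.
*the architects₁* c-commands the anaphor but is outside its binding domain → cannot satisfy Principle A.
*the twins₂* c-commands the anaphor but is outside its binding domain → cannot satisfy Principle A.
*the senators₃* c-commands the anaphor but is outside its binding domain → cannot satisfy Principle A.
*the diplomats₄* c-commands the anaphor within its binding domain → licit binder.

{4}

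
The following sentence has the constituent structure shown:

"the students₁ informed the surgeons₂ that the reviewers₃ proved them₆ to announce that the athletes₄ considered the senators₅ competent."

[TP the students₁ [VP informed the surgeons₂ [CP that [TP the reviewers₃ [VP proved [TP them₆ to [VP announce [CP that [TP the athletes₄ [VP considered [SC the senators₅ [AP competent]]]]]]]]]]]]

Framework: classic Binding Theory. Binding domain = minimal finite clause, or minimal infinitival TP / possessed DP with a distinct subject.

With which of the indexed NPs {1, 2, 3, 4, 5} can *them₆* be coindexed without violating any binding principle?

*them* is a pronoun, so Principle B applies: it must be free in its binding domain.
Binding domain of *them₆*: the embedded TP, whose subject is the reviewers₃.
*the students₁* c-commands the pronoun but from outside its binding domain, and is not c-commanded by it → coindexation permitted.
*the surgeons₂* c-commands the pronoun but from outside its binding domain, and is not c-commanded by it → coindexation permitted.
*the reviewers₃* c-commands the pronoun within its binding domain → coindexation would violate Principle B.
*the athletes₄*: the pronoun c-commands this R-expression → coindexation would violate Principle C on *the athletes₄*.
*the senators₅*: the pronoun c-commands this R-expression → coindexation would violate Principle C on *the senators₅*.

{1, 2}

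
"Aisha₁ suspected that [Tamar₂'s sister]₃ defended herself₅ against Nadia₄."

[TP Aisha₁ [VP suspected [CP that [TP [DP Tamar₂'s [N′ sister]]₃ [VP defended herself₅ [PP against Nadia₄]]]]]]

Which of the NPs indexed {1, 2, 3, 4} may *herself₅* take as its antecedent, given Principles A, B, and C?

{3}

*herself* is an anaphor, so Principle A applies: it must be bound in its binding domain.
Binding domain of *herself₅*: the embedded TP, whose subject is [Tamar₂'s sister]₃.
*Aisha₁* c-commands the anaphor but is outside its binding domain → cannot satisfy Principle A.
*Tamar₂* does not c-command the anaphor → cannot bind it.
*[Tamar₂'s sister]₃* c-commands the anaphor within its binding domain → licit binder.
*Nadia₄* does not c-command the anaphor → cannot bind it.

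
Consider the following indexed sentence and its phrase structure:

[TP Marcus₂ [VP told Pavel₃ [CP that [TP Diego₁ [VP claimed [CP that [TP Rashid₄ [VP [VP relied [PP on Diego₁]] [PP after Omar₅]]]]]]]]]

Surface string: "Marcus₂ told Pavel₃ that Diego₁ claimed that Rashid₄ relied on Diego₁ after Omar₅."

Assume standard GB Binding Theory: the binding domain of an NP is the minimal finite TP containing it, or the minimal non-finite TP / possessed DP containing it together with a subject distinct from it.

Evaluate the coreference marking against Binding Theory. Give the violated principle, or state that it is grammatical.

Principle C

The two coindexed NPs are *Diego₁* (the higher occurrence) and *Diego₁* (the lower occurrence).
*Diego₁* (the lower occurrence) is an R-expression. Principle C requires it to be free everywhere.
*Diego₁* (the higher occurrence) c-commands it and carries the same index.
The R-expression is bound → Principle C violation.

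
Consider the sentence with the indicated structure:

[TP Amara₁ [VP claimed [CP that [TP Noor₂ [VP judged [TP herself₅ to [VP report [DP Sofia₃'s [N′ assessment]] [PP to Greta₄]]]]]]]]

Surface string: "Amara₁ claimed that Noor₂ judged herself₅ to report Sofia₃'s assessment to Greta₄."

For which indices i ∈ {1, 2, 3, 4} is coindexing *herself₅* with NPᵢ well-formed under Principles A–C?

{2}

*herself* is an anaphor, so Principle A applies: it must be bound in its binding domain.
Binding domain of *herself₅*: the embedded TP, whose subject is Noor₂.
*Amara₁* c-commands the anaphor but is outside its binding domain → cannot satisfy Principle A.
*Noor₂* c-commands the anaphor within its binding domain → licit binder.
*Sofia₃* does not c-command the anaphor → cannot bind it.
*Greta₄* does not c-command the anaphor → cannot bind it.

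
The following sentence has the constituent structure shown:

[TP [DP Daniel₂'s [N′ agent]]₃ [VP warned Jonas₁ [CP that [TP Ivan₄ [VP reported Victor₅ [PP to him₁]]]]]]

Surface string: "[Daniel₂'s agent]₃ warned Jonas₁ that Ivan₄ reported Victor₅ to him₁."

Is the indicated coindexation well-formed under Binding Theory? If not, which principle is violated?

grammatical

The two coindexed NPs are *Jonas₁* and *him₁*.
*him₁* is a pronoun; its binding domain is the embedded TP, whose subject is Ivan₄. Within that domain it is c-commanded only by *Ivan₄*, *Victor₅*, which carry a different index — the pronoun is free locally, so Principle B holds.
*Jonas₁* is an R-expression; *him₁* does not c-command it, and no other NP shares its index, so Principle C is satisfied.
All principles are respected.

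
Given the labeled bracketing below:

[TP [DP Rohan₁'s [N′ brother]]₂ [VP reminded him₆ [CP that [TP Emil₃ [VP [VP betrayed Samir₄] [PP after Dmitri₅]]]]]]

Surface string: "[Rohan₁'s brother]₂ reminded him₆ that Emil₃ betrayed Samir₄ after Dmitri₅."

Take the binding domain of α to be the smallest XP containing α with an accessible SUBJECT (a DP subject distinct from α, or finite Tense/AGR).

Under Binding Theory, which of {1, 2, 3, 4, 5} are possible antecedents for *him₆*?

*him* is a pronoun, so Principle B applies: it must be free in its binding domain.
Binding domain of *him₆*: the matrix TP, whose subject is [Rohan₁'s brother]₂.
*Rohan₁* and the pronoun do not c-command one another → neither Principle B nor Principle C is at stake; coindexation permitted.
*[Rohan₁'s brother]₂* c-commands the pronoun within its binding domain → coindexation would violate Principle B.
*Emil₃*: the pronoun c-commands this R-expression → coindexation would violate Principle C on *Emil₃*.
*Samir₄*: the pronoun c-commands this R-expression → coindexation would violate Principle C on *Samir₄*.
*Dmitri₅*: the pronoun c-commands this R-expression → coindexation would violate Principle C on *Dmitri₅*.

{1}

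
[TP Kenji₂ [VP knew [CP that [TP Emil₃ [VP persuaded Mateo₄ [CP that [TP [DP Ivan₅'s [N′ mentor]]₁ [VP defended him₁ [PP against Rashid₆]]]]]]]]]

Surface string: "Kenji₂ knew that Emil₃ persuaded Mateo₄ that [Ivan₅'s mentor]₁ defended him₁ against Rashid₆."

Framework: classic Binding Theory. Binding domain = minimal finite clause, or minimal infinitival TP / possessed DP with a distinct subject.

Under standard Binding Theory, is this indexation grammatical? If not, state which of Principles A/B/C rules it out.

Principle B

The two coindexed NPs are *[Ivan₅'s mentor]₁* and *him₁*.
*him₁* is a pronoun. Its binding domain is the embedded TP, whose subject is [Ivan₅'s mentor]₁.
*[Ivan₅'s mentor]₁* c-commands it within that domain and carries the same index.
The pronoun is locally bound → Principle B violation.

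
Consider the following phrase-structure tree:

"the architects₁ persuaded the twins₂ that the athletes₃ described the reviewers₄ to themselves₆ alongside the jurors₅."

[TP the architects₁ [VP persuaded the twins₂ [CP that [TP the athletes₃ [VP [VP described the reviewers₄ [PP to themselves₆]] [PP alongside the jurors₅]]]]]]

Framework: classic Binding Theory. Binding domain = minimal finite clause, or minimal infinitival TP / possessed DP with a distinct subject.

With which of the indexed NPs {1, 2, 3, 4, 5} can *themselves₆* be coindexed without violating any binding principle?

{3, 4}

*themselves* is an anaphor, so Principle A applies: it must be bound in its binding domain.
Binding domain of *themselves₆*: the embedded TP, whose subject is the athletes₃.
*the architects₁* c-commands the anaphor but is outside its binding domain → cannot satisfy Principle A.
*the twins₂* c-commands the anaphor but is outside its binding domain → cannot satisfy Principle A.
*the athletes₃* c-commands the anaphor within its binding domain → licit binder.
*the reviewers₄* c-commands the anaphor within its binding domain → licit binder.
*the jurors₅* does not c-command the anaphor → cannot bind it.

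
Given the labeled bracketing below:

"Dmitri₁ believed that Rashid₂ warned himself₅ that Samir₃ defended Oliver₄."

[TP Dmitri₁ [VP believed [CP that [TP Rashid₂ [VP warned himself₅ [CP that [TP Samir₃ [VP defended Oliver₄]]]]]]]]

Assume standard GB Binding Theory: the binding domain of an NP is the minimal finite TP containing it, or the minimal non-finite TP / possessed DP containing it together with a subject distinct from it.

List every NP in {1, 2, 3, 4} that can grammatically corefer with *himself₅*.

*himself* is an anaphor, so Principle A applies: it must be bound in its binding domain.
Binding domain of *himself₅*: the embedded TP, whose subject is Rashid₂.
*Dmitri₁* c-commands the anaphor but is outside its binding domain → cannot satisfy Principle A.
*Rashid₂* c-commands the anaphor within its binding domain → licit binder.
*Samir₃* does not c-command the anaphor → cannot bind it.
*Oliver₄* does not c-command the anaphor → cannot bind it.

{2}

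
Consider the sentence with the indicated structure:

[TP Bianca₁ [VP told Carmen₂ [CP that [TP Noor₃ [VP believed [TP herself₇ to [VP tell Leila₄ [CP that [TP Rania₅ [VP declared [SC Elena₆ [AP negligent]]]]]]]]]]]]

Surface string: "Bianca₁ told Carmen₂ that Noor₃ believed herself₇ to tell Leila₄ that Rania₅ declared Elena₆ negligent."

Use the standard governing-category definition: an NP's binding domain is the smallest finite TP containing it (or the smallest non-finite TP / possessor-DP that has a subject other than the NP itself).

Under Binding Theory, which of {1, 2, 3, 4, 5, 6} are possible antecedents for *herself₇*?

*herself* is an anaphor, so Principle A applies: it must be bound in its binding domain.
Binding domain of *herself₇*: the embedded TP, whose subject is Noor₃.
*Bianca₁* c-commands the anaphor but is outside its binding domain → cannot satisfy Principle A.
*Carmen₂* c-commands the anaphor but is outside its binding domain → cannot satisfy Principle A.
*Noor₃* c-commands the anaphor within its binding domain → licit binder.
*Leila₄* does not c-command the anaphor → cannot bind it.
*Rania₅* does not c-command the anaphor → cannot bind it.
*Elena₆* does not c-command the anaphor → cannot bind it.

{3}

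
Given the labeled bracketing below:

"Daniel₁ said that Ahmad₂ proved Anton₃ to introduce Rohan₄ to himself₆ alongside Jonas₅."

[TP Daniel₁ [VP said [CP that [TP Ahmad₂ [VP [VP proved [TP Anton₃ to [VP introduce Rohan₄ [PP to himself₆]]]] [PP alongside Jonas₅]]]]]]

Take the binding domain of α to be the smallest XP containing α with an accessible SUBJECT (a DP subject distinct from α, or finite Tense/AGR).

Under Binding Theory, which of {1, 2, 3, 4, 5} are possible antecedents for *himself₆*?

{3, 4}

*himself* is an anaphor, so Principle A applies: it must be bound in its binding domain.
Binding domain of *himself₆*: the embedded TP, whose subject is Anton₃.
*Daniel₁* c-commands the anaphor but is outside its binding domain → cannot satisfy Principle A.
*Ahmad₂* c-commands the anaphor but is outside its binding domain → cannot satisfy Principle A.
*Anton₃* c-commands the anaphor within its binding domain → licit binder.
*Rohan₄* c-commands the anaphor within its binding domain → licit binder.
*Jonas₅* does not c-command the anaphor → cannot bind it.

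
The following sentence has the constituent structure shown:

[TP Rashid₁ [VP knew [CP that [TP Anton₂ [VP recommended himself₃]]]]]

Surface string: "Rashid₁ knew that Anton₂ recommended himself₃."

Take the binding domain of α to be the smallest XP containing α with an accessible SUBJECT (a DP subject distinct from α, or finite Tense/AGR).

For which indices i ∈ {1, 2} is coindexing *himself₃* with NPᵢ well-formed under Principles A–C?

*himself* is an anaphor, so Principle A applies: it must be bound in its binding domain.
Binding domain of *himself₃*: the embedded TP, whose subject is Anton₂.
*Rashid₁* c-commands the anaphor but is outside its binding domain → cannot satisfy Principle A.
*Anton₂* c-commands the anaphor within its binding domain → licit binder.

{2}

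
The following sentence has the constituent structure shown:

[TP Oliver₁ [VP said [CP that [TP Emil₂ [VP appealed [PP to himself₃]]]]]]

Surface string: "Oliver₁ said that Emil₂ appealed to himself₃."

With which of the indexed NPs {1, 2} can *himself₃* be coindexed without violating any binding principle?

{2}

*himself* is an anaphor, so Principle A applies: it must be bound in its binding domain.
Binding domain of *himself₃*: the embedded TP, whose subject is Emil₂.
*Oliver₁* c-commands the anaphor but is outside its binding domain → cannot satisfy Principle A.
*Emil₂* c-commands the anaphor within its binding domain → licit binder.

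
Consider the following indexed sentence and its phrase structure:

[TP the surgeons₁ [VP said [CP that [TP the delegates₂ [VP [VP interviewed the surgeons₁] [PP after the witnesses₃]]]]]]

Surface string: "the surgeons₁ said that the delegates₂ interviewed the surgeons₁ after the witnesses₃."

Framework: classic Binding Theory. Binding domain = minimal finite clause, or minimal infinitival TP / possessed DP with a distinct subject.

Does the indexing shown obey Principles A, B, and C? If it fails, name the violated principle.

The two coindexed NPs are *the surgeons₁* (the lower occurrence) and *the surgeons₁* (the higher occurrence).
*the surgeons₁* (the lower occurrence) is an R-expression. Principle C requires it to be free everywhere.
*the surgeons₁* (the higher occurrence) c-commands it and carries the same index.
The R-expression is bound → Principle C violation.

Principle C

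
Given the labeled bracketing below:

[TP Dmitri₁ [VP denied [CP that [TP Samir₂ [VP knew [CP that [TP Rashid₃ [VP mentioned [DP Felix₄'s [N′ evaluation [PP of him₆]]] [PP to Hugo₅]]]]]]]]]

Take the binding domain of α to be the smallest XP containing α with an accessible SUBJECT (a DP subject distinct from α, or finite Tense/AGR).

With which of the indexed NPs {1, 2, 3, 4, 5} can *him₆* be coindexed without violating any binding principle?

*him* is a pronoun, so Principle B applies: it must be free in its binding domain.
Binding domain of *him₆*: the possessed DP, whose subject is Felix₄.
*Dmitri₁* c-commands the pronoun but from outside its binding domain, and is not c-commanded by it → coindexation permitted.
*Samir₂* c-commands the pronoun but from outside its binding domain, and is not c-commanded by it → coindexation permitted.
*Rashid₃* c-commands the pronoun but from outside its binding domain, and is not c-commanded by it → coindexation permitted.
*Felix₄* c-commands the pronoun within its binding domain → coindexation would violate Principle B.
*Hugo₅* and the pronoun do not c-command one another → neither Principle B nor Principle C is at stake; coindexation permitted.

{1, 2, 3, 5}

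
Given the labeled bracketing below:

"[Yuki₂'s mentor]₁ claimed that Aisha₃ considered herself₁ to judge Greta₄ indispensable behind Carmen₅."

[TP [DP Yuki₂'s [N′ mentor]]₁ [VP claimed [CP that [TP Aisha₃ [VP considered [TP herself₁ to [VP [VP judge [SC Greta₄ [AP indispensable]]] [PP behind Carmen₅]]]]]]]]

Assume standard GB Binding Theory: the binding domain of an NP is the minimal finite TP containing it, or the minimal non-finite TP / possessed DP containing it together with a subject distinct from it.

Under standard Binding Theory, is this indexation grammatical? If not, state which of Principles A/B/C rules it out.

Principle A

The two coindexed NPs are *[Yuki₂'s mentor]₁* and *herself₁*.
*herself₁* is an anaphor. Principle A requires it to be bound within its binding domain — the embedded TP, whose subject is Aisha₃.
Within that domain it is c-commanded by *Aisha₃*, which does not share its index.
*[Yuki₂'s mentor]₁* does c-command the anaphor, but from outside its binding domain.
The anaphor is unbound in its domain → Principle A violation.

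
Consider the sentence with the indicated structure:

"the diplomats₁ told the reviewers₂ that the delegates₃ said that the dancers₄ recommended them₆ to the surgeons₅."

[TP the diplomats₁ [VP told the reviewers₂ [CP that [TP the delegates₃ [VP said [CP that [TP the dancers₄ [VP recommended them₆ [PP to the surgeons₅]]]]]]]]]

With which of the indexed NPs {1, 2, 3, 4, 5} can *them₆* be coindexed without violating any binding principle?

{1, 2, 3}

*them* is a pronoun, so Principle B applies: it must be free in its binding domain.
Binding domain of *them₆*: the embedded TP, whose subject is the dancers₄.
*the diplomats₁* c-commands the pronoun but from outside its binding domain, and is not c-commanded by it → coindexation permitted.
*the reviewers₂* c-commands the pronoun but from outside its binding domain, and is not c-commanded by it → coindexation permitted.
*the delegates₃* c-commands the pronoun but from outside its binding domain, and is not c-commanded by it → coindexation permitted.
*the dancers₄* c-commands the pronoun within its binding domain → coindexation would violate Principle B.
*the surgeons₅*: the pronoun c-commands this R-expression → coindexation would violate Principle C on *the surgeons₅*.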